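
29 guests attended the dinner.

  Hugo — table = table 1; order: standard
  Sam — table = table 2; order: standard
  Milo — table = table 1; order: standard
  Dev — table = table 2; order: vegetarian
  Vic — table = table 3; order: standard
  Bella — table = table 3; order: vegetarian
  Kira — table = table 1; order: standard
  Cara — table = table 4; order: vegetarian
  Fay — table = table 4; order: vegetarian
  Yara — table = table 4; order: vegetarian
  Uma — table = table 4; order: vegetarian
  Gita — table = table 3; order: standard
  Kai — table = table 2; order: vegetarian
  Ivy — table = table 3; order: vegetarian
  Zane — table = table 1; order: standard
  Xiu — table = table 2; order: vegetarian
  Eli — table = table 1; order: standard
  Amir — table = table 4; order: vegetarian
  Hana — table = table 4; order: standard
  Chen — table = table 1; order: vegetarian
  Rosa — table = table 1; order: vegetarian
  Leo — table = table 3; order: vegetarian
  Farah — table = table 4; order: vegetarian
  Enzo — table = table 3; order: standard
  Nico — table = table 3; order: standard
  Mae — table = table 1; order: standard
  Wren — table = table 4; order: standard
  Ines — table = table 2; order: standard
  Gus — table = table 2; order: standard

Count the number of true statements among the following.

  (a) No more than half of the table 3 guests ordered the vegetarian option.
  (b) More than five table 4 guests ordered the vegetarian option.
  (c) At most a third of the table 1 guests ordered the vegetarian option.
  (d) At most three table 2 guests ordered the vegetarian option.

(a) table 3: |A| = 7, |A ∩ B| = 3; needs |A ∩ B| ≤ |A ∖ B| — true.
(b) table 4: |A| = 8, |A ∩ B| = 6; needs |A ∩ B| > 5 — true.
(c) table 1: |A| = 8, |A ∩ B| = 2; needs |A ∩ B| / |A| ≤ 1/3 — true.
(d) table 2: |A| = 6, |A ∩ B| = 3; needs |A ∩ B| ≤ 3 — true.

4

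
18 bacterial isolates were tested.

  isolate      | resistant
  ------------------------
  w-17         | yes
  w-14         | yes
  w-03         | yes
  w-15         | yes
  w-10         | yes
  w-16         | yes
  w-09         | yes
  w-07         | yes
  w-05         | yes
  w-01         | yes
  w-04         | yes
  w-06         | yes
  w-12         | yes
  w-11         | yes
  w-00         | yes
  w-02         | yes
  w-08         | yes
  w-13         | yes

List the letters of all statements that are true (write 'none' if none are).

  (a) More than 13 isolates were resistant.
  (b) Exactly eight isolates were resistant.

(a)

|A| = 18, |A ∩ B| = 18, |A ∖ B| = 0.
(a) |A ∩ B| > 13: holds.
(b) |A ∩ B| = 8: fails.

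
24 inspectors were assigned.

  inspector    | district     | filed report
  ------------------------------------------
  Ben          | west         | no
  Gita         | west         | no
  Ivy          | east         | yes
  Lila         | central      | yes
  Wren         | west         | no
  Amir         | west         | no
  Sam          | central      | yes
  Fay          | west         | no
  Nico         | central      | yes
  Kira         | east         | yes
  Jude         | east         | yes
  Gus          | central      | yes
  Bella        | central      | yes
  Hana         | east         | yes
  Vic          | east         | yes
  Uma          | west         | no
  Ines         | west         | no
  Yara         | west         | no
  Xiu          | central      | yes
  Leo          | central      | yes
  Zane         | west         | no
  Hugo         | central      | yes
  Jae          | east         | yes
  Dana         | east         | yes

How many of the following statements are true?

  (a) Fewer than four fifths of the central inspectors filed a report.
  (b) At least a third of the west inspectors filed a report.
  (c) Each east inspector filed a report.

1

(a) central: |A| = 8, |A ∩ B| = 8; needs |A ∩ B| / |A| < 4/5 — false.
(b) west: |A| = 9, |A ∩ B| = 0; needs |A ∩ B| / |A| ≥ 1/3 — false.
(c) east: |A| = 7, |A ∩ B| = 7; needs A ⊆ B, i.e. every element of A is in B (|A ∖ B| = 0) — true.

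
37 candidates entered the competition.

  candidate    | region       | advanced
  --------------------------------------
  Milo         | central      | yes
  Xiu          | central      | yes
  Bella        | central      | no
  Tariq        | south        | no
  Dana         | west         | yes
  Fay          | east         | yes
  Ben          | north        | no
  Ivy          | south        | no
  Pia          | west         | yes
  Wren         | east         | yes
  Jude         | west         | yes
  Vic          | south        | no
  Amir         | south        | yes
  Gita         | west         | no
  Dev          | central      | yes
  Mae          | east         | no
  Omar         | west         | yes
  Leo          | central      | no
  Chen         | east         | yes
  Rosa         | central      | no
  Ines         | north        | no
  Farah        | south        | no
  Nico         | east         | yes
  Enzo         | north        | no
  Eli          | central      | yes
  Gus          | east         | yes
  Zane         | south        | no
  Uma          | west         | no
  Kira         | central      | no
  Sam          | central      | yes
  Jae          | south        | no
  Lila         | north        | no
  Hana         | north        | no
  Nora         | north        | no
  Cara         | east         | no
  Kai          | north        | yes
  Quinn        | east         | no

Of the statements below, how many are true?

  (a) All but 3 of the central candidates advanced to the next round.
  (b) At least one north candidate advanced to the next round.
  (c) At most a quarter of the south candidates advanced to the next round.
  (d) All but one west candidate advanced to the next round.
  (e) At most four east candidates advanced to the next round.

(a) central: |A| = 9, |A ∩ B| = 5; needs |A ∖ B| = 3 — false.
(b) north: |A| = 7, |A ∩ B| = 1; needs A ∩ B ≠ ∅ (|A ∩ B| ≥ 1) — true.
(c) south: |A| = 7, |A ∩ B| = 1; needs |A ∩ B| / |A| ≤ 1/4 — true.
(d) west: |A| = 6, |A ∩ B| = 4; needs |A ∖ B| = 1 — false.
(e) east: |A| = 8, |A ∩ B| = 5; needs |A ∩ B| ≤ 4 — false.

2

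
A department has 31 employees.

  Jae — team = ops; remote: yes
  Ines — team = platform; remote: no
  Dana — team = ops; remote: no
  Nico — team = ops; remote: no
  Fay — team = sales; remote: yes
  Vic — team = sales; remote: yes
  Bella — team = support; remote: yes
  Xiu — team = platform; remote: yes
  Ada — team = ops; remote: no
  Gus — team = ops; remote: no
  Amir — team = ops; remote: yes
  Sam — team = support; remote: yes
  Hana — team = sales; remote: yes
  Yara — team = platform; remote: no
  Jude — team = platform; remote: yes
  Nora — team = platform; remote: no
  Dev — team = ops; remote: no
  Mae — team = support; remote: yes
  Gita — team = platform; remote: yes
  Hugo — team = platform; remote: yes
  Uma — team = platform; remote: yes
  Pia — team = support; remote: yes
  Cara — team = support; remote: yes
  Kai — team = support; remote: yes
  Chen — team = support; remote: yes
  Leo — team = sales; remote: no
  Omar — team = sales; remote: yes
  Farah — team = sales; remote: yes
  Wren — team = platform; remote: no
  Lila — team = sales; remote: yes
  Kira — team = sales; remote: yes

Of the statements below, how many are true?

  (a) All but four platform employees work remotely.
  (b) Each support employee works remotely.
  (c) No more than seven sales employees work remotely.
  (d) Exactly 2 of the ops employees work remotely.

(a) platform: |A| = 9, |A ∩ B| = 5; needs |A ∖ B| = 4 — true.
(b) support: |A| = 7, |A ∩ B| = 7; needs A ⊆ B, i.e. every element of A is in B (|A ∖ B| = 0) — true.
(c) sales: |A| = 8, |A ∩ B| = 7; needs |A ∩ B| ≤ 7 — true.
(d) ops: |A| = 7, |A ∩ B| = 2; needs |A ∩ B| = 2 — true.

4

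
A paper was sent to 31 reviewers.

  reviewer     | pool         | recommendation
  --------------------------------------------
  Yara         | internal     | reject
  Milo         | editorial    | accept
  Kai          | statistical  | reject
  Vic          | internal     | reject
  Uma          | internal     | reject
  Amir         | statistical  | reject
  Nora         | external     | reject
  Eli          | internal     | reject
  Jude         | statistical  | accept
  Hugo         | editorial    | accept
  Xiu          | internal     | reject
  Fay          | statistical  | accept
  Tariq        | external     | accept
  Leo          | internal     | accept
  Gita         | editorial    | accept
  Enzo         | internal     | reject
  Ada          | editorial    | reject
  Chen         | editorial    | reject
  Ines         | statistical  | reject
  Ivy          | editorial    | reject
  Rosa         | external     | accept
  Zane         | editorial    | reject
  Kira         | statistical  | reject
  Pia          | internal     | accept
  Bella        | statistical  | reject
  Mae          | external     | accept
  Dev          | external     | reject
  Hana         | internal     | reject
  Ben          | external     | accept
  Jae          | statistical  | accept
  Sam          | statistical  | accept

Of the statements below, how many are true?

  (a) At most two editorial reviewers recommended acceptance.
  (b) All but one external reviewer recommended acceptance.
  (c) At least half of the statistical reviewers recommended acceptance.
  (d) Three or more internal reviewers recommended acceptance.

0

(a) editorial: |A| = 7, |A ∩ B| = 3; needs |A ∩ B| ≤ 2 — false.
(b) external: |A| = 6, |A ∩ B| = 4; needs |A ∖ B| = 1 — false.
(c) statistical: |A| = 9, |A ∩ B| = 4; needs |A ∩ B| ≥ |A ∖ B| — false.
(d) internal: |A| = 9, |A ∩ B| = 2; needs |A ∩ B| ≥ 3 — false.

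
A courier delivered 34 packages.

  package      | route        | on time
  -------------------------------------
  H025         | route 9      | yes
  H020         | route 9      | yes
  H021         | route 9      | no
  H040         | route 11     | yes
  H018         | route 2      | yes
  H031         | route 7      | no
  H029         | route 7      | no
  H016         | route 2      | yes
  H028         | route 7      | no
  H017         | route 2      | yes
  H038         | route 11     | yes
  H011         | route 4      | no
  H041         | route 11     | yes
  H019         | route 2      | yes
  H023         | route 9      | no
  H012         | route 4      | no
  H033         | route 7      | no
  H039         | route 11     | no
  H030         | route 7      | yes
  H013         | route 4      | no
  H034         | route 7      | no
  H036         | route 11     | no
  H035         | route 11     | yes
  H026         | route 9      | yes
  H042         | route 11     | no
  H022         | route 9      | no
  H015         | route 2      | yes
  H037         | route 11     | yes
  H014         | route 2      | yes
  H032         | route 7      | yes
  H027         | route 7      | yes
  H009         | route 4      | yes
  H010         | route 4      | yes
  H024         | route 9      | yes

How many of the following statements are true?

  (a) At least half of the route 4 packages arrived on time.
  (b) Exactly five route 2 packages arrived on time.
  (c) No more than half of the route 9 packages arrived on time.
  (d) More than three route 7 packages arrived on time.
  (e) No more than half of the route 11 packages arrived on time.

0

(a) route 4: |A| = 5, |A ∩ B| = 2; needs |A ∩ B| ≥ |A ∖ B| — false.
(b) route 2: |A| = 6, |A ∩ B| = 6; needs |A ∩ B| = 5 — false.
(c) route 9: |A| = 7, |A ∩ B| = 4; needs |A ∩ B| ≤ |A ∖ B| — false.
(d) route 7: |A| = 8, |A ∩ B| = 3; needs |A ∩ B| > 3 — false.
(e) route 11: |A| = 8, |A ∩ B| = 5; needs |A ∩ B| ≤ |A ∖ B| — false.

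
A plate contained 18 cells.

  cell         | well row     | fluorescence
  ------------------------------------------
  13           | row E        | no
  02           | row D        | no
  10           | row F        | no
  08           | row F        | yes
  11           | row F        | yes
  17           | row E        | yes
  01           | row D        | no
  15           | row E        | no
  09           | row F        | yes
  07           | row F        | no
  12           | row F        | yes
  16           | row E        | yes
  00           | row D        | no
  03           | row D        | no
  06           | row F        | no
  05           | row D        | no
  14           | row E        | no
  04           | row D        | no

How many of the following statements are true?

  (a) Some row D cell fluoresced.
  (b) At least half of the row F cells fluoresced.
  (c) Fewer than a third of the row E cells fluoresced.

1

(a) row D: |A| = 6, |A ∩ B| = 0; needs A ∩ B ≠ ∅ (|A ∩ B| ≥ 1) — false.
(b) row F: |A| = 7, |A ∩ B| = 4; needs |A ∩ B| ≥ |A ∖ B| — true.
(c) row E: |A| = 5, |A ∩ B| = 2; needs |A ∩ B| / |A| < 1/3 — false.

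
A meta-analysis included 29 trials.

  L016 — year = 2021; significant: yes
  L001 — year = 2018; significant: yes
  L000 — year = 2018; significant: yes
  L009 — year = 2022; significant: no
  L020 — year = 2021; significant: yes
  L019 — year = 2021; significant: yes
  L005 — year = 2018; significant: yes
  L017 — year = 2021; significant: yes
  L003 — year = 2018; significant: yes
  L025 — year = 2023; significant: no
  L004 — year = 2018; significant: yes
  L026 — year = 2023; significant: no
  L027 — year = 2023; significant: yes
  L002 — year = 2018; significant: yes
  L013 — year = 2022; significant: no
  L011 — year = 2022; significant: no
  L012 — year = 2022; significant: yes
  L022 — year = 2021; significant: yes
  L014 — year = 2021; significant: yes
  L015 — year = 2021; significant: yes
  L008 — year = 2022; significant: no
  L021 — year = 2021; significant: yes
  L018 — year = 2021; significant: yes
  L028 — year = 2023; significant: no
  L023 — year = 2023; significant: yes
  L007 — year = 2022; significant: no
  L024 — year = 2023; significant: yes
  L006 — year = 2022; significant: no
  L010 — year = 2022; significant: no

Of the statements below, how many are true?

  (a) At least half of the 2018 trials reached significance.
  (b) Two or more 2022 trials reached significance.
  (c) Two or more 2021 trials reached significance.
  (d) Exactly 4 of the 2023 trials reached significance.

(a) 2018: |A| = 6, |A ∩ B| = 6; needs |A ∩ B| ≥ |A ∖ B| — true.
(b) 2022: |A| = 8, |A ∩ B| = 1; needs |A ∩ B| ≥ 2 — false.
(c) 2021: |A| = 9, |A ∩ B| = 9; needs |A ∩ B| ≥ 2 — true.
(d) 2023: |A| = 6, |A ∩ B| = 3; needs |A ∩ B| = 4 — false.

2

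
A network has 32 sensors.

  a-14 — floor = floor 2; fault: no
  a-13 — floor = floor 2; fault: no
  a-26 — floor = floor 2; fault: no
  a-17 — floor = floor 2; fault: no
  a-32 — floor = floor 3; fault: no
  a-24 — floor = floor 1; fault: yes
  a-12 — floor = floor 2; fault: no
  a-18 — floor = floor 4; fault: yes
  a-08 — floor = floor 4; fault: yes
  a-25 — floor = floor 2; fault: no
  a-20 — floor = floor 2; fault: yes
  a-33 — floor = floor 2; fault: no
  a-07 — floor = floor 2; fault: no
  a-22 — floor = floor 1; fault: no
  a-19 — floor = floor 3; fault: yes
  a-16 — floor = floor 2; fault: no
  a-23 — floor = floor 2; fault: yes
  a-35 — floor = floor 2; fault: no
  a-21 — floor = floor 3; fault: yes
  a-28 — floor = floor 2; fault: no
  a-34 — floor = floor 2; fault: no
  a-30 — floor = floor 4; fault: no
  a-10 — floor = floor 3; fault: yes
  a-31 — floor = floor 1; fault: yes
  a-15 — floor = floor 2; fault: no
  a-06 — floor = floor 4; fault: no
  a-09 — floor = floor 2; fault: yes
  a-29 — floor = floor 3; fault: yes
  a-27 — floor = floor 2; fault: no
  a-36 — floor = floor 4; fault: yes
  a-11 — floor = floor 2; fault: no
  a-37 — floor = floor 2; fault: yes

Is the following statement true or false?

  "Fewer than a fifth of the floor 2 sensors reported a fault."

False

The determiner here denotes the relation: |A ∩ B| / |A| < 1/5.
|A| = 19, |A ∩ B| = 4, |A ∖ B| = 15.
|A ∩ B|/|A| = 4/19, so the statement is false.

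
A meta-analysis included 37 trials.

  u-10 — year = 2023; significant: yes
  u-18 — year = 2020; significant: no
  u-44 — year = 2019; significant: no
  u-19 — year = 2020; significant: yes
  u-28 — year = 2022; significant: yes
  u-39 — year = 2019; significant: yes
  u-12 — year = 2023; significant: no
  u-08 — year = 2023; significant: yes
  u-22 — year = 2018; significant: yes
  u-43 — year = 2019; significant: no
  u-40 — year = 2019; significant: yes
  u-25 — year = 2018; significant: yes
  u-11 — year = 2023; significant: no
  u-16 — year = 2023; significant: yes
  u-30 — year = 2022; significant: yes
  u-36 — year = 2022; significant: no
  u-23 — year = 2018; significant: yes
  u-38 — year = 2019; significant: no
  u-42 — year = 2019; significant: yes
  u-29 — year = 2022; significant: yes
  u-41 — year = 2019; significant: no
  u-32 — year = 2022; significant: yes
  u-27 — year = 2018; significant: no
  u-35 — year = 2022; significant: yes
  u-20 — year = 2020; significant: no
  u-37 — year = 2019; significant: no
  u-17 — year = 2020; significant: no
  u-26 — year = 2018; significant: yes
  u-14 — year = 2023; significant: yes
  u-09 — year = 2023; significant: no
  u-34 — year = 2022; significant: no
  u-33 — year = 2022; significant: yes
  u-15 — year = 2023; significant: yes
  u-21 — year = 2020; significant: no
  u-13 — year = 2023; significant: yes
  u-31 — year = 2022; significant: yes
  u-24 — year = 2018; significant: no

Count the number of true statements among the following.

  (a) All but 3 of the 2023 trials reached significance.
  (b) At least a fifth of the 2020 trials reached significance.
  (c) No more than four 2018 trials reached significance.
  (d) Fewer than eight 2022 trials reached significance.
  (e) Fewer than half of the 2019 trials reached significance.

5

(a) 2023: |A| = 9, |A ∩ B| = 6; needs |A ∖ B| = 3 — true.
(b) 2020: |A| = 5, |A ∩ B| = 1; needs |A ∩ B| / |A| ≥ 1/5 — true.
(c) 2018: |A| = 6, |A ∩ B| = 4; needs |A ∩ B| ≤ 4 — true.
(d) 2022: |A| = 9, |A ∩ B| = 7; needs |A ∩ B| < 8 — true.
(e) 2019: |A| = 8, |A ∩ B| = 3; needs |A ∩ B| < |A ∖ B| — true.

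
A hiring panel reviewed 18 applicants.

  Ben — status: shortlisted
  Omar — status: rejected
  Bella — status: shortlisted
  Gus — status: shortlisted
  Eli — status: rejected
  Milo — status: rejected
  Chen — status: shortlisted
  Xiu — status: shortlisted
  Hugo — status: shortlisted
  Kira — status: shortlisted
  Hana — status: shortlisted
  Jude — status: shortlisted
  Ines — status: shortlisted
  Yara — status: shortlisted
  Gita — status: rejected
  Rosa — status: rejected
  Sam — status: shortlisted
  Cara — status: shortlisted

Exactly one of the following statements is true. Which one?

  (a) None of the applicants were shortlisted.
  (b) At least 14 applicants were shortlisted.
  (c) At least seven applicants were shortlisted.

(c)

|A| = 18, |A ∩ B| = 13, |A ∖ B| = 5.
(a) requires A ∩ B = ∅ (|A ∩ B| = 0): false.
(b) requires |A ∩ B| ≥ 14: false.
(c) requires |A ∩ B| ≥ 7: true.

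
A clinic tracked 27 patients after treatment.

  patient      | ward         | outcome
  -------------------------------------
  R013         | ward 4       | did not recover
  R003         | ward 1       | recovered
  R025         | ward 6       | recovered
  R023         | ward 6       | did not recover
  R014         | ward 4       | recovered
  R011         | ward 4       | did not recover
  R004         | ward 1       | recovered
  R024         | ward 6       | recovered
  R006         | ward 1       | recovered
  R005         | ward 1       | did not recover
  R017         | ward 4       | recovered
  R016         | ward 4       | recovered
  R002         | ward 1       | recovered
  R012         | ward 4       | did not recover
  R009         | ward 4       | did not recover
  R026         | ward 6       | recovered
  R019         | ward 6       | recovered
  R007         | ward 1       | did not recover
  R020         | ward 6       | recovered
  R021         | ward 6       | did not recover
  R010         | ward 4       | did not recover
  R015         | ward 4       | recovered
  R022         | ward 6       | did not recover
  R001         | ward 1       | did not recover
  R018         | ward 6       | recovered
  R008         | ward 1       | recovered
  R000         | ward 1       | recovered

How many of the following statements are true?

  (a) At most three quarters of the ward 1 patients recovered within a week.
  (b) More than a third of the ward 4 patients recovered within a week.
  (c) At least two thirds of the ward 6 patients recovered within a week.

(a) ward 1: |A| = 9, |A ∩ B| = 6; needs |A ∩ B| / |A| ≤ 3/4 — true.
(b) ward 4: |A| = 9, |A ∩ B| = 4; needs |A ∩ B| / |A| > 1/3 — true.
(c) ward 6: |A| = 9, |A ∩ B| = 6; needs |A ∩ B| / |A| ≥ 2/3 — true.

3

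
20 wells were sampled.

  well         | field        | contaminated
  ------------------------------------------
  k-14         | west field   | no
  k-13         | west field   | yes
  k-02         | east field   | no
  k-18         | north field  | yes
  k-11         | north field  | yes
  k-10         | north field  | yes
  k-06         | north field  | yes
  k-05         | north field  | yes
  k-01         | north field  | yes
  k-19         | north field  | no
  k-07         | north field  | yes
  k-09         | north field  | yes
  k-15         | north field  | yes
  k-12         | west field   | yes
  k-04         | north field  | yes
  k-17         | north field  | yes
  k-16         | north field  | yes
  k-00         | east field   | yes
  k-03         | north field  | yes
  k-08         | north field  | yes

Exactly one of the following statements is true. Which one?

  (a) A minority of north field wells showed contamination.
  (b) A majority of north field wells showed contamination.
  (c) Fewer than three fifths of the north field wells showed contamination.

(b)

|A| = 15, |A ∩ B| = 14, |A ∖ B| = 1.
(a) requires |A ∩ B| < |A ∖ B|: false.
(b) requires |A ∩ B| > |A ∖ B|: true.
(c) requires |A ∩ B| / |A| < 3/5: false.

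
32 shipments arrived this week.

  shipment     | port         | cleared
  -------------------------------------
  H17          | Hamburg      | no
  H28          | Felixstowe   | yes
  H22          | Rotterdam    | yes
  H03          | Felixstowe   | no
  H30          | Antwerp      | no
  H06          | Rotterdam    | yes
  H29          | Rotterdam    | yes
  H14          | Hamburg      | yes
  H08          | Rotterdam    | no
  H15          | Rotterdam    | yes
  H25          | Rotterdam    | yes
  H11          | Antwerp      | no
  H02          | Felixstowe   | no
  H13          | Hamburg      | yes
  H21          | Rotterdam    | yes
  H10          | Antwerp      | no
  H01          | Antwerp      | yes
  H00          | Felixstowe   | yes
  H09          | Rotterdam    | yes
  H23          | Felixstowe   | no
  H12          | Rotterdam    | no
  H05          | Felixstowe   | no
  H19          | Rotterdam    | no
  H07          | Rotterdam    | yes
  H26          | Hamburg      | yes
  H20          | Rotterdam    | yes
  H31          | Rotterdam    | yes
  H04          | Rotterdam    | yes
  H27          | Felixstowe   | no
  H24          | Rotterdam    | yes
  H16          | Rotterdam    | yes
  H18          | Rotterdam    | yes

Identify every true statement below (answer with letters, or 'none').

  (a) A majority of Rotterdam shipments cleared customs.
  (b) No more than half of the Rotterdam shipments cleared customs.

|A| = 17, |A ∩ B| = 14, |A ∖ B| = 3.
(a) |A ∩ B| > |A ∖ B|: holds.
(b) |A ∩ B| ≤ |A ∖ B|: fails.

(a)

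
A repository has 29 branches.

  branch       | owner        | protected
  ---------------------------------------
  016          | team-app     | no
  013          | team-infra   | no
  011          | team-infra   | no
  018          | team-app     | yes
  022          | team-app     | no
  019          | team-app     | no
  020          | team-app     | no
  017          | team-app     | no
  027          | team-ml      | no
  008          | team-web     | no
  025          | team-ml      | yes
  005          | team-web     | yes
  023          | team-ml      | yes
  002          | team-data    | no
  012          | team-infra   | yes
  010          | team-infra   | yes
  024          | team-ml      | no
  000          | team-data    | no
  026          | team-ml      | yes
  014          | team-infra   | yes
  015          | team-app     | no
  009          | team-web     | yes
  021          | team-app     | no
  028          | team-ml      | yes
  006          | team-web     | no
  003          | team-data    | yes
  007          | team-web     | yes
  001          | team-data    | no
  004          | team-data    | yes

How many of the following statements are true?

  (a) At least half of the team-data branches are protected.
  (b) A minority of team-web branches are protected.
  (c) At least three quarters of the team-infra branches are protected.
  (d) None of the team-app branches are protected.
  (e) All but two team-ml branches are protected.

1

(a) team-data: |A| = 5, |A ∩ B| = 2; needs |A ∩ B| ≥ |A ∖ B| — false.
(b) team-web: |A| = 5, |A ∩ B| = 3; needs |A ∩ B| < |A ∖ B| — false.
(c) team-infra: |A| = 5, |A ∩ B| = 3; needs |A ∩ B| / |A| ≥ 3/4 — false.
(d) team-app: |A| = 8, |A ∩ B| = 1; needs A ∩ B = ∅ (|A ∩ B| = 0) — false.
(e) team-ml: |A| = 6, |A ∩ B| = 4; needs |A ∖ B| = 2 — true.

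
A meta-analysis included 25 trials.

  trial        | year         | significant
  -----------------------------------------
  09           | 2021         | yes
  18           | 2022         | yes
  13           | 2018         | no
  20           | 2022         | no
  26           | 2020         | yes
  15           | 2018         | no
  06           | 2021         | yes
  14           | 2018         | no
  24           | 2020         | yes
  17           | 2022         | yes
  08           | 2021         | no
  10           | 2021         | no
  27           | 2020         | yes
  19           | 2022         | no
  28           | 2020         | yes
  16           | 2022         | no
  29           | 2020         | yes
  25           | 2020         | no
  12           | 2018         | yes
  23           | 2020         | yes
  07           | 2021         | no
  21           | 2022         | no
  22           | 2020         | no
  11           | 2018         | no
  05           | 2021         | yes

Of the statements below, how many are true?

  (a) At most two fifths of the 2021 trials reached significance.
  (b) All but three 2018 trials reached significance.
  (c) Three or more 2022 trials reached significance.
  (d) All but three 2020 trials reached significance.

(a) 2021: |A| = 6, |A ∩ B| = 3; needs |A ∩ B| / |A| ≤ 2/5 — false.
(b) 2018: |A| = 5, |A ∩ B| = 1; needs |A ∖ B| = 3 — false.
(c) 2022: |A| = 6, |A ∩ B| = 2; needs |A ∩ B| ≥ 3 — false.
(d) 2020: |A| = 8, |A ∩ B| = 6; needs |A ∖ B| = 3 — false.

0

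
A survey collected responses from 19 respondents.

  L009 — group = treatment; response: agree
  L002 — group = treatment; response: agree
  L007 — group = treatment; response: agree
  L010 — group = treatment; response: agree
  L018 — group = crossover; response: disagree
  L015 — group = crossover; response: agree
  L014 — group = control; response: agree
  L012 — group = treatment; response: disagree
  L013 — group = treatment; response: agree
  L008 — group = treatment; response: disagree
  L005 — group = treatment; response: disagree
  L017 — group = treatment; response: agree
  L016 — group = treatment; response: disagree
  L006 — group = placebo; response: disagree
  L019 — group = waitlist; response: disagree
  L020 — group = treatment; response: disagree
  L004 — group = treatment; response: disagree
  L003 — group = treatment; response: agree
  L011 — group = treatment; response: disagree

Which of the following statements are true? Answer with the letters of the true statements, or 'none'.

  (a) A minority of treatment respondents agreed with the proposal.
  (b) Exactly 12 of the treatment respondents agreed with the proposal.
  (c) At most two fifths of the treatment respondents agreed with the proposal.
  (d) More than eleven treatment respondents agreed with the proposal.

none

|A| = 14, |A ∩ B| = 7, |A ∖ B| = 7.
(a) |A ∩ B| < |A ∖ B|: fails.
(b) |A ∩ B| = 12: fails.
(c) |A ∩ B| / |A| ≤ 2/5: fails.
(d) |A ∩ B| > 11: fails.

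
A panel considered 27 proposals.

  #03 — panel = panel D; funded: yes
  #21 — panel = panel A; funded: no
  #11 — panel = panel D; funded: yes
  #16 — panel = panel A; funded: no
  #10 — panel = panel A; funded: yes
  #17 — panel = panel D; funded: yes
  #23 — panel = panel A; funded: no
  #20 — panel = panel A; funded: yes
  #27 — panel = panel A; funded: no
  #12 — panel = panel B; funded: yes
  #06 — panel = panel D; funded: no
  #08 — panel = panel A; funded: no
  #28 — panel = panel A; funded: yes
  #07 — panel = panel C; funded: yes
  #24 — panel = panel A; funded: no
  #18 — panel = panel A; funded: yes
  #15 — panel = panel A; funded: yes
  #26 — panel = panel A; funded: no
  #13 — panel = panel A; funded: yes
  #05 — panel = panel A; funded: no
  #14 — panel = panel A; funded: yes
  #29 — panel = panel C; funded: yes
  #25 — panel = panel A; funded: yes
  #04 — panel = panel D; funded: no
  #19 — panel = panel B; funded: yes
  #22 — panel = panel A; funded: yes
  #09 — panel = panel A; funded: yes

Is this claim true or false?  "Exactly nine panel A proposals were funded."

Truth condition: |A ∩ B| = 9.
|A| = 18, |A ∩ B| = 10, |A ∖ B| = 8.
|A ∩ B| = 10, so the statement is false.

False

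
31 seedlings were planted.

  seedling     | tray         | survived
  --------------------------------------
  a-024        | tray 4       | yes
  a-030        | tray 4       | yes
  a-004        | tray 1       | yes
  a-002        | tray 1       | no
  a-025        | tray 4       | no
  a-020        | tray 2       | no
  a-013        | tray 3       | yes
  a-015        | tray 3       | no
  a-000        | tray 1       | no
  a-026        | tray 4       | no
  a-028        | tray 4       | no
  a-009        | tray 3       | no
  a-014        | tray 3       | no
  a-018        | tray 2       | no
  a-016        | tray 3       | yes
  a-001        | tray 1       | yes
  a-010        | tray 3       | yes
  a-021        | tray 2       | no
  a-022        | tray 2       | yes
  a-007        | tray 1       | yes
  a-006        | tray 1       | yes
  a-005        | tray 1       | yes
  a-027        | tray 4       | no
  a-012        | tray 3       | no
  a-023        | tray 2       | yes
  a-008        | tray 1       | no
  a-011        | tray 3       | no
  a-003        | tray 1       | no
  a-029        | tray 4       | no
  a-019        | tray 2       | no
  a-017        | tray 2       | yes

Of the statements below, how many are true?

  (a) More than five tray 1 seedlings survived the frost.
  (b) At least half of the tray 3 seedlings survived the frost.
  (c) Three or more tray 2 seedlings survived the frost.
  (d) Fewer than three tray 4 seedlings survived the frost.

(a) tray 1: |A| = 9, |A ∩ B| = 5; needs |A ∩ B| > 5 — false.
(b) tray 3: |A| = 8, |A ∩ B| = 3; needs |A ∩ B| ≥ |A ∖ B| — false.
(c) tray 2: |A| = 7, |A ∩ B| = 3; needs |A ∩ B| ≥ 3 — true.
(d) tray 4: |A| = 7, |A ∩ B| = 2; needs |A ∩ B| < 3 — true.

2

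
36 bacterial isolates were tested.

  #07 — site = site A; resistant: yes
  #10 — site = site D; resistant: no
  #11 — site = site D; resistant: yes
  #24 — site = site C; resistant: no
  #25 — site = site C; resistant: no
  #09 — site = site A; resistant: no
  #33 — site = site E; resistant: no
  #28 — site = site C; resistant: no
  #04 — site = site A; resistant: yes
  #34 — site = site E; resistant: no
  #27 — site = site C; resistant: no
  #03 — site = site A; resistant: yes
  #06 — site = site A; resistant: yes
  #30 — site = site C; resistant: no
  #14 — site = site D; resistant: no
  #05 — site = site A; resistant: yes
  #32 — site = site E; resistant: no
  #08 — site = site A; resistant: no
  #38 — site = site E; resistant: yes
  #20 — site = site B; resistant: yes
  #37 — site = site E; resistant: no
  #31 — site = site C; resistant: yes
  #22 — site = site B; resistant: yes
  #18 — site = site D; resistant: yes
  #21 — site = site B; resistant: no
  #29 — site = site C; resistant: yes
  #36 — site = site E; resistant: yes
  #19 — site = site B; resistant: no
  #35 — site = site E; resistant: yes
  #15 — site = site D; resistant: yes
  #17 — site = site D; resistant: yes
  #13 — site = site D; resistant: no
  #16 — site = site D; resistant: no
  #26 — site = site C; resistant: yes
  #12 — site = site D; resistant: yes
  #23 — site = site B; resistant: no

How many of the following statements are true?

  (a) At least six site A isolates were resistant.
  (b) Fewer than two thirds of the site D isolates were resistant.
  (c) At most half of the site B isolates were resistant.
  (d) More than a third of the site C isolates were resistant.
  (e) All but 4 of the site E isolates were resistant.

4

(a) site A: |A| = 7, |A ∩ B| = 5; needs |A ∩ B| ≥ 6 — false.
(b) site D: |A| = 9, |A ∩ B| = 5; needs |A ∩ B| / |A| < 2/3 — true.
(c) site B: |A| = 5, |A ∩ B| = 2; needs |A ∩ B| ≤ |A ∖ B| — true.
(d) site C: |A| = 8, |A ∩ B| = 3; needs |A ∩ B| / |A| > 1/3 — true.
(e) site E: |A| = 7, |A ∩ B| = 3; needs |A ∖ B| = 4 — true.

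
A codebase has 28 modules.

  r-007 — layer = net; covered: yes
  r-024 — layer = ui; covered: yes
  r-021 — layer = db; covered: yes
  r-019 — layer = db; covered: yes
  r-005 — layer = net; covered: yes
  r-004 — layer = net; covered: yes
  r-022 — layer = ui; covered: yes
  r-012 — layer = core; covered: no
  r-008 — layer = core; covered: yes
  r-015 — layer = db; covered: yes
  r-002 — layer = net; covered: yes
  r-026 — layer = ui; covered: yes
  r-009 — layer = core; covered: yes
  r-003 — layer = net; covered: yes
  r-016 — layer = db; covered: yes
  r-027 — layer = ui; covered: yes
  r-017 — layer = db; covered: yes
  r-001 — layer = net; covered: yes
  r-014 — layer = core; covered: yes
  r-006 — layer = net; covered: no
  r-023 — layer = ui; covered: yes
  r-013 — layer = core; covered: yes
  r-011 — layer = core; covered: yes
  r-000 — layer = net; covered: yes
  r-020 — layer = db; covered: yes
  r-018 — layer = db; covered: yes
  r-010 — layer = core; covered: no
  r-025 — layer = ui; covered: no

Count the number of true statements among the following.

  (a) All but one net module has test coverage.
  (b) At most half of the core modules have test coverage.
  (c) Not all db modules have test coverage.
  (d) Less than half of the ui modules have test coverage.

1

(a) net: |A| = 8, |A ∩ B| = 7; needs |A ∖ B| = 1 — true.
(b) core: |A| = 7, |A ∩ B| = 5; needs |A ∩ B| ≤ |A ∖ B| — false.
(c) db: |A| = 7, |A ∩ B| = 7; needs A ⊄ B (|A ∖ B| ≥ 1) — false.
(d) ui: |A| = 6, |A ∩ B| = 5; needs |A ∩ B| < |A ∖ B| — false.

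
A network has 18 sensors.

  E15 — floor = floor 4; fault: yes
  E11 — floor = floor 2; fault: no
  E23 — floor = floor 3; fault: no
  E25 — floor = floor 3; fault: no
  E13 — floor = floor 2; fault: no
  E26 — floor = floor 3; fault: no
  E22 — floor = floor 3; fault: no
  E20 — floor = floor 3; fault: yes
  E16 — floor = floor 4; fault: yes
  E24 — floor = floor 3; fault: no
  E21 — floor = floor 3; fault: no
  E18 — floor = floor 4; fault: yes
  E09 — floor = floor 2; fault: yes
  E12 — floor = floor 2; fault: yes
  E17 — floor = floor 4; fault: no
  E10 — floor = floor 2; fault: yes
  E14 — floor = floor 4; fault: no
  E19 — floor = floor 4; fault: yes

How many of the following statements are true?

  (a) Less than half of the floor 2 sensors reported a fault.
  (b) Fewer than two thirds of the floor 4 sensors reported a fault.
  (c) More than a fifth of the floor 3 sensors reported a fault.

0

(a) floor 2: |A| = 5, |A ∩ B| = 3; needs |A ∩ B| < |A ∖ B| — false.
(b) floor 4: |A| = 6, |A ∩ B| = 4; needs |A ∩ B| / |A| < 2/3 — false.
(c) floor 3: |A| = 7, |A ∩ B| = 1; needs |A ∩ B| / |A| > 1/5 — false.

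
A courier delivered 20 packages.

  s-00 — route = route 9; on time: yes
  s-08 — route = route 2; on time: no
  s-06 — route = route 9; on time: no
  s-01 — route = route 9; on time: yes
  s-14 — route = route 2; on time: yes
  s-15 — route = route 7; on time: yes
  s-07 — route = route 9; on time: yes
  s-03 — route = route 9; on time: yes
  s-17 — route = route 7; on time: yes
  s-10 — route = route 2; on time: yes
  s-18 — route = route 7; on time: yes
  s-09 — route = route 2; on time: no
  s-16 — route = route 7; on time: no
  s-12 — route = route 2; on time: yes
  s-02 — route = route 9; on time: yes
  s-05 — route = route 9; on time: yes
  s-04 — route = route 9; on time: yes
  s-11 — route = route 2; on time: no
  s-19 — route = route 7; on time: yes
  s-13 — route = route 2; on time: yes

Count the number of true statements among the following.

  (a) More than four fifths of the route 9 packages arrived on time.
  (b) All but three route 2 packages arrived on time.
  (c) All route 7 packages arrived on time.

2

(a) route 9: |A| = 8, |A ∩ B| = 7; needs |A ∩ B| / |A| > 4/5 — true.
(b) route 2: |A| = 7, |A ∩ B| = 4; needs |A ∖ B| = 3 — true.
(c) route 7: |A| = 5, |A ∩ B| = 4; needs A ⊆ B, i.e. every element of A is in B (|A ∖ B| = 0) — false.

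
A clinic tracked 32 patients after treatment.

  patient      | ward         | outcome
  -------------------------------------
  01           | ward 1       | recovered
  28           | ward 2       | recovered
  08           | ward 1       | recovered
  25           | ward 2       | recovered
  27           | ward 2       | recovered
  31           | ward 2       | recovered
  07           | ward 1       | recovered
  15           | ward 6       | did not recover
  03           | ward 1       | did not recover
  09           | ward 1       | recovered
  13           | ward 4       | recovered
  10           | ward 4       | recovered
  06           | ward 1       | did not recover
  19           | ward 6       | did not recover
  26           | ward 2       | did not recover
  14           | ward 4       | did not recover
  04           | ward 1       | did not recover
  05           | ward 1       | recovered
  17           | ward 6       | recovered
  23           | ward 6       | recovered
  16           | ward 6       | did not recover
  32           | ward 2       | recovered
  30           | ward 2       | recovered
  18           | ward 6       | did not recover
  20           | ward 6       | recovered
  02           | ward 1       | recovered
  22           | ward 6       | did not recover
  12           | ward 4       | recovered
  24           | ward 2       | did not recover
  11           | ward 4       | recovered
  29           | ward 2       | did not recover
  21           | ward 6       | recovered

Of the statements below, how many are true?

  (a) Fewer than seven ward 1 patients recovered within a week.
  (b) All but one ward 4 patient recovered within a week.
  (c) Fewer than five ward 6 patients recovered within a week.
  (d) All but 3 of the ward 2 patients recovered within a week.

(a) ward 1: |A| = 9, |A ∩ B| = 6; needs |A ∩ B| < 7 — true.
(b) ward 4: |A| = 5, |A ∩ B| = 4; needs |A ∖ B| = 1 — true.
(c) ward 6: |A| = 9, |A ∩ B| = 4; needs |A ∩ B| < 5 — true.
(d) ward 2: |A| = 9, |A ∩ B| = 6; needs |A ∖ B| = 3 — true.

4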